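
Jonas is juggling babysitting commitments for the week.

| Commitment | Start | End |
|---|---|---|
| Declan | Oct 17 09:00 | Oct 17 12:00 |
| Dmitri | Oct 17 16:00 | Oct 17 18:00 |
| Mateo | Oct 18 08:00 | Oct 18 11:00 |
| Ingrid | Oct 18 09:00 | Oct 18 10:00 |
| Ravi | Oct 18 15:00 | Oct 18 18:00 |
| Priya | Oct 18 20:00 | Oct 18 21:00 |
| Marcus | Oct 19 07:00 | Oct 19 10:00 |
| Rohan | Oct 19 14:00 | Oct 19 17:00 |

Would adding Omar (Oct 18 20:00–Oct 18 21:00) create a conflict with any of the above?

Yes — it overlaps Priya

Declan: ends Oct 17 12:00 at or before Omar starts Oct 18 20:00 → clear.
Dmitri: ends Oct 17 18:00 at or before Omar starts Oct 18 20:00 → clear.
Mateo: ends Oct 18 11:00 at or before Omar starts Oct 18 20:00 → clear.
Ingrid: ends Oct 18 10:00 at or before Omar starts Oct 18 20:00 → clear.
Ravi: ends Oct 18 18:00 at or before Omar starts Oct 18 20:00 → clear.
Priya: starts Oct 18 20:00 before Omar ends Oct 18 21:00, and ends Oct 18 21:00 after Omar starts Oct 18 20:00 → overlap.
Marcus: starts Oct 19 07:00 at or after Omar ends Oct 18 21:00 → clear.
Rohan: starts Oct 19 14:00 at or after Omar ends Oct 18 21:00 → clear.
Omar overlaps Priya.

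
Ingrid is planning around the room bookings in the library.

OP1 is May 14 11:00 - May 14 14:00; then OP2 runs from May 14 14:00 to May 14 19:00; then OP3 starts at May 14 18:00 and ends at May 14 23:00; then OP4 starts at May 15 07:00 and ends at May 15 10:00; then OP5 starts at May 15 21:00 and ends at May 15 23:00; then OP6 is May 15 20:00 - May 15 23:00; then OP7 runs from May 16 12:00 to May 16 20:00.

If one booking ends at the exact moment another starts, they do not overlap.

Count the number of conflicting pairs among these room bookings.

2

Sorted by start: OP1, OP2, OP3, OP4, OP6, OP5, OP7.
OP2 starts exactly when OP1 ends (back-to-back, no overlap), so nothing later overlaps OP1 either.
OP3 starts before OP2 ends → OP2 and OP3 overlap.
OP4 starts after OP2 ends, so nothing later overlaps OP2 either.
OP4 starts after OP3 ends, so nothing later overlaps OP3 either.
OP6 starts after OP4 ends, so nothing later overlaps OP4 either.
OP5 starts before OP6 ends → OP6 and OP5 overlap.
OP7 starts after OP6 ends.
OP7 starts after OP5 ends.
Overlapping pairs: OP2 & OP3, OP5 & OP6 — 2 in total.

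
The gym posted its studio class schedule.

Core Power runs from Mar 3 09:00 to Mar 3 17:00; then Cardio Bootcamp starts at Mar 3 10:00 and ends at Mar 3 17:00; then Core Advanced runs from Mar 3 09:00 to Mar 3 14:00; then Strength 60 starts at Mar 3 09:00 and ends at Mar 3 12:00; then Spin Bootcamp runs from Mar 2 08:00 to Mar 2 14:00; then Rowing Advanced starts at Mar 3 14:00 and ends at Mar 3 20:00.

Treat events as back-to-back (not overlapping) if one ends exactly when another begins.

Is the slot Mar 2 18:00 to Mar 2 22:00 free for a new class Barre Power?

Yes — the slot is free

Spin Bootcamp: ends Mar 2 14:00 at or before Barre Power starts Mar 2 18:00 → clear.
Core Advanced: starts Mar 3 09:00 at or after Barre Power ends Mar 2 22:00 → clear.
Strength 60: starts Mar 3 09:00 at or after Barre Power ends Mar 2 22:00 → clear.
Core Power: starts Mar 3 09:00 at or after Barre Power ends Mar 2 22:00 → clear.
Cardio Bootcamp: starts Mar 3 10:00 at or after Barre Power ends Mar 2 22:00 → clear.
Rowing Advanced: starts Mar 3 14:00 at or after Barre Power ends Mar 2 22:00 → clear.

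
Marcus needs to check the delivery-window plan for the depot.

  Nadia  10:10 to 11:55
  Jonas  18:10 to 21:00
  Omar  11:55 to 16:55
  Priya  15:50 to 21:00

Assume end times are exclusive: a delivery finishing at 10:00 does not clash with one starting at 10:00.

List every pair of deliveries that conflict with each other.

Jonas & Priya, Omar & Priya

Sorted by start: Nadia, Omar, Priya, Jonas.
Omar starts exactly when Nadia ends (back-to-back, no overlap), so Nadia has no further overlaps.
Priya starts before Omar ends → Omar and Priya overlap.
Jonas starts after Omar ends.
Jonas starts before Priya ends → Priya and Jonas overlap.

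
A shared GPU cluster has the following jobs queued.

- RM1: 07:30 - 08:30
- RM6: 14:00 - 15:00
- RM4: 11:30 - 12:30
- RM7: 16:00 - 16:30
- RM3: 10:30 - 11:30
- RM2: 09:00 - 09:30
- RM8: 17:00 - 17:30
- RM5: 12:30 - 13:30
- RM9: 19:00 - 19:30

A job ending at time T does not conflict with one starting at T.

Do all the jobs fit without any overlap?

Yes

Two intervals overlap when each starts before the other ends.
Sorted by start: RM1, RM2, RM3, RM4, RM5, RM6, RM7, RM8, RM9.
RM2 starts after RM1 ends, so nothing later overlaps RM1 either.
RM3 starts after RM2 ends, so nothing later overlaps RM2 either.
RM4 starts exactly when RM3 ends (back-to-back, no overlap), so nothing later overlaps RM3 either.
RM5 starts exactly when RM4 ends (back-to-back, no overlap), so nothing later overlaps RM4 either.
RM6 starts after RM5 ends, so nothing later overlaps RM5 either.
RM7 starts after RM6 ends, so nothing later overlaps RM6 either.
RM8 starts after RM7 ends, so nothing later overlaps RM7 either.
RM9 starts after RM8 ends.
Every pair is clear; the schedule has no overlaps.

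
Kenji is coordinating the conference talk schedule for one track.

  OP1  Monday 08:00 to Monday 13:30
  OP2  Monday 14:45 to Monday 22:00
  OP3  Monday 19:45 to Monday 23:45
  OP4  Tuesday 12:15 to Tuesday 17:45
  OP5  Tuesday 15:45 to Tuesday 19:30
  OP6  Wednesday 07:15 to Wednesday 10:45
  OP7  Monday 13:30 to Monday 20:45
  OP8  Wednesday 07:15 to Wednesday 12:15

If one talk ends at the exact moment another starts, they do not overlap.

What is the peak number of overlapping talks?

3

Sweep the timeline, counting +1 at each start and −1 at each end (ends before starts at a tie):
Monday 08:00 start OP1 → 1
Monday 13:30 end OP1 → 0
Monday 13:30 start OP7 → 1
Monday 14:45 start OP2 → 2
Monday 19:45 start OP3 → 3
Monday 20:45 end OP7 → 2
Monday 22:00 end OP2 → 1
Monday 23:45 end OP3 → 0
Tuesday 12:15 start OP4 → 1
Tuesday 15:45 start OP5 → 2
Tuesday 17:45 end OP4 → 1
Tuesday 19:30 end OP5 → 0
Wednesday 07:15 start OP6 → 1
Wednesday 07:15 start OP8 → 2
Wednesday 10:45 end OP6 → 1
Wednesday 12:15 end OP8 → 0
Peak is 3, at Monday 19:45 (OP2, OP3, OP7).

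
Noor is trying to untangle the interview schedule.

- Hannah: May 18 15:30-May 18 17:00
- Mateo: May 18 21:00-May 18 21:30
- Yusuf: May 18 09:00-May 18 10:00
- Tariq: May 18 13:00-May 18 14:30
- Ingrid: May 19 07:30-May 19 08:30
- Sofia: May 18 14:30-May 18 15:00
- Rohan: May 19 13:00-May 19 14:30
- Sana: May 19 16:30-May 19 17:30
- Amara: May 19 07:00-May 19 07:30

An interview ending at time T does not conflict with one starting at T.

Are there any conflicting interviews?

Sorted by start: Yusuf, Tariq, Sofia, Hannah, Mateo, Amara, Ingrid, Rohan, Sana.
Tariq starts after Yusuf ends, so Yusuf has no further overlaps.
Sofia starts exactly when Tariq ends (back-to-back, no overlap), so Tariq has no further overlaps.
Hannah starts after Sofia ends, so Sofia has no further overlaps.
Mateo starts after Hannah ends, so Hannah has no further overlaps.
Amara starts after Mateo ends, so Mateo has no further overlaps.
Ingrid starts exactly when Amara ends (back-to-back, no overlap), so Amara has no further overlaps.
Rohan starts after Ingrid ends, so Ingrid has no further overlaps.
Sana starts after Rohan ends.
Every pair is clear; the schedule has no overlaps.

No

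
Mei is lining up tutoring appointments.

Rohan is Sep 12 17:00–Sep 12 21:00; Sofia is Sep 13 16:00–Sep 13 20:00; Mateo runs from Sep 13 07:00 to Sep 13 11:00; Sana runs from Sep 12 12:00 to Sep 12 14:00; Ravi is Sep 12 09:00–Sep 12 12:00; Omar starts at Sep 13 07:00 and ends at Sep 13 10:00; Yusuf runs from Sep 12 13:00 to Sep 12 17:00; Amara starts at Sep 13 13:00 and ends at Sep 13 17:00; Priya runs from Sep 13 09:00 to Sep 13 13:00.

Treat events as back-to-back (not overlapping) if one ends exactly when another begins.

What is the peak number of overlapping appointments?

Sweep the timeline, counting +1 at each start and −1 at each end (ends before starts at a tie):
Sep 12 09:00 start Ravi → 1
Sep 12 12:00 end Ravi → 0
Sep 12 12:00 start Sana → 1
Sep 12 13:00 start Yusuf → 2
Sep 12 14:00 end Sana → 1
Sep 12 17:00 end Yusuf → 0
Sep 12 17:00 start Rohan → 1
Sep 12 21:00 end Rohan → 0
Sep 13 07:00 start Mateo → 1
Sep 13 07:00 start Omar → 2
Sep 13 09:00 start Priya → 3
Sep 13 10:00 end Omar → 2
Sep 13 11:00 end Mateo → 1
Sep 13 13:00 end Priya → 0
Sep 13 13:00 start Amara → 1
Sep 13 16:00 start Sofia → 2
Sep 13 17:00 end Amara → 1
Sep 13 20:00 end Sofia → 0
Peak is 3, at Sep 13 09:00 (Mateo, Omar, Priya).

3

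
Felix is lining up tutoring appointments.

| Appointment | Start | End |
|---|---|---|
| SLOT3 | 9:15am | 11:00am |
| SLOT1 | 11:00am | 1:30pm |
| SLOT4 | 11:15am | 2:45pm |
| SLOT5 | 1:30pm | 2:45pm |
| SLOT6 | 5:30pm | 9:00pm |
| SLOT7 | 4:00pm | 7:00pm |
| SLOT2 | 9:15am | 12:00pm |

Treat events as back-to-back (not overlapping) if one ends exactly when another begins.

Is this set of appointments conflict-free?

No

Sorted by start: SLOT2, SLOT3, SLOT1, SLOT4, SLOT5, SLOT7, SLOT6.
SLOT3 starts before SLOT2 ends → SLOT2 and SLOT3 overlap.
That's a conflict, so the schedule is not conflict-free.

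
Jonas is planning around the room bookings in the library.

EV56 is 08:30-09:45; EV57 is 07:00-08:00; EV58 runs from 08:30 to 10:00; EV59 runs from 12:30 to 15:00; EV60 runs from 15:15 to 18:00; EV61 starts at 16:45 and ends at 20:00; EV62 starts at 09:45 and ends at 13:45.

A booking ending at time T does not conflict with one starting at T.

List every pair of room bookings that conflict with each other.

EV56 & EV58, EV58 & EV62, EV59 & EV62, EV60 & EV61

Sorted by start: EV57, EV56, EV58, EV62, EV59, EV60, EV61.
EV56 starts after EV57 ends — done with EV57.
EV58 starts before EV56 ends → EV56 and EV58 overlap.
EV62 starts exactly when EV56 ends (back-to-back, no overlap) — done with EV56.
EV62 starts before EV58 ends → EV58 and EV62 overlap.
EV59 starts after EV58 ends — done with EV58.
EV59 starts before EV62 ends → EV62 and EV59 overlap.
EV60 starts after EV62 ends — done with EV62.
EV60 starts after EV59 ends — done with EV59.
EV61 starts before EV60 ends → EV60 and EV61 overlap.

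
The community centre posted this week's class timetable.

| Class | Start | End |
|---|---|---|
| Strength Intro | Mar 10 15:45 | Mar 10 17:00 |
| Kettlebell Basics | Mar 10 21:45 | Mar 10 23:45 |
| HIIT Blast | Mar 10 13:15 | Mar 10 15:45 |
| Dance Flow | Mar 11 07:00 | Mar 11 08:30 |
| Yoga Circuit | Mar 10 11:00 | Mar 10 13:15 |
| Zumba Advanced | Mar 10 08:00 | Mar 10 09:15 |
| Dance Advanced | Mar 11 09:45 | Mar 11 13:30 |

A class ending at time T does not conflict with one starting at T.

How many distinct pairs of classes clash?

0

Sorted by start: Zumba Advanced, Yoga Circuit, HIIT Blast, Strength Intro, Kettlebell Basics, Dance Flow, Dance Advanced.
Yoga Circuit starts after Zumba Advanced ends — done with Zumba Advanced.
HIIT Blast starts exactly when Yoga Circuit ends (back-to-back, no overlap) — done with Yoga Circuit.
Strength Intro starts exactly when HIIT Blast ends (back-to-back, no overlap) — done with HIIT Blast.
Kettlebell Basics starts after Strength Intro ends — done with Strength Intro.
Dance Flow starts after Kettlebell Basics ends — done with Kettlebell Basics.
Dance Advanced starts after Dance Flow ends.
No pair overlaps.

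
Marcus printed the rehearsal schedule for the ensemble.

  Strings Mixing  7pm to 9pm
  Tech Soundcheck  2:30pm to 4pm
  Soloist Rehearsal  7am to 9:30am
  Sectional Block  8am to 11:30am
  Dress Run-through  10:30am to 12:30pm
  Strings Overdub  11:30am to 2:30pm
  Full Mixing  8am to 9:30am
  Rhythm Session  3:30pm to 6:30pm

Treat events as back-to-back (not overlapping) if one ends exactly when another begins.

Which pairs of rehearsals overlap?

Sorted by start: Soloist Rehearsal, Sectional Block, Full Mixing, Dress Run-through, Strings Overdub, Tech Soundcheck, Rhythm Session, Strings Mixing.
Sectional Block starts before Soloist Rehearsal ends → Soloist Rehearsal and Sectional Block overlap.
Full Mixing starts before Soloist Rehearsal ends → Soloist Rehearsal and Full Mixing overlap.
Dress Run-through starts after Soloist Rehearsal ends — done with Soloist Rehearsal.
Full Mixing starts before Sectional Block ends → Sectional Block and Full Mixing overlap.
Dress Run-through starts before Sectional Block ends → Sectional Block and Dress Run-through overlap.
Strings Overdub starts exactly when Sectional Block ends (back-to-back, no overlap) — done with Sectional Block.
Dress Run-through starts after Full Mixing ends — done with Full Mixing.
Strings Overdub starts before Dress Run-through ends → Dress Run-through and Strings Overdub overlap.
Tech Soundcheck starts after Dress Run-through ends — done with Dress Run-through.
Tech Soundcheck starts exactly when Strings Overdub ends (back-to-back, no overlap) — done with Strings Overdub.
Rhythm Session starts before Tech Soundcheck ends → Tech Soundcheck and Rhythm Session overlap.
Strings Mixing starts after Tech Soundcheck ends.
Strings Mixing starts after Rhythm Session ends.

Dress Run-through & Sectional Block, Dress Run-through & Strings Overdub, Full Mixing & Sectional Block, Full Mixing & Soloist Rehearsal, Rhythm Session & Tech Soundcheck, Sectional Block & Soloist Rehearsal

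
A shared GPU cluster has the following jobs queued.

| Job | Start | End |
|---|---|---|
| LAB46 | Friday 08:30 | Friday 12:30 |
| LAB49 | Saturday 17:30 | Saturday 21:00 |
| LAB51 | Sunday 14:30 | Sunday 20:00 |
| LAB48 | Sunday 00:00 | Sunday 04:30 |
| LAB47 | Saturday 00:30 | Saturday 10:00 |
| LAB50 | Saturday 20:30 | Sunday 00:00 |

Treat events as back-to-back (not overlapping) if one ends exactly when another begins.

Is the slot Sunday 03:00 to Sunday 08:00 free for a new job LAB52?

No — it overlaps LAB48

LAB46: ends Friday 12:30 at or before LAB52 starts Sunday 03:00 → clear.
LAB47: ends Saturday 10:00 at or before LAB52 starts Sunday 03:00 → clear.
LAB49: ends Saturday 21:00 at or before LAB52 starts Sunday 03:00 → clear.
LAB50: ends Sunday 00:00 at or before LAB52 starts Sunday 03:00 → clear.
LAB48: starts Sunday 00:00 before LAB52 ends Sunday 08:00, and ends Sunday 04:30 after LAB52 starts Sunday 03:00 → overlap.
LAB51: starts Sunday 14:30 at or after LAB52 ends Sunday 08:00 → clear.
LAB52 overlaps LAB48.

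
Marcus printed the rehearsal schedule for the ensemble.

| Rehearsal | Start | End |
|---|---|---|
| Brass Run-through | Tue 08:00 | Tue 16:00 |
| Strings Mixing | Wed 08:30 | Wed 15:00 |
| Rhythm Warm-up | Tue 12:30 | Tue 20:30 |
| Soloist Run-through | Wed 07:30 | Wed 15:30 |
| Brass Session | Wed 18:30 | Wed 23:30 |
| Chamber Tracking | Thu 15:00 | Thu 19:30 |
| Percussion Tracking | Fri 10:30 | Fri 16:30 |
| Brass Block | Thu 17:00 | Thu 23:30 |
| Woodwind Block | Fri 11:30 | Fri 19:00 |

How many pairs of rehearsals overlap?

Sorted by start: Brass Run-through, Rhythm Warm-up, Soloist Run-through, Strings Mixing, Brass Session, Chamber Tracking, Brass Block, Percussion Tracking, Woodwind Block.
Rhythm Warm-up starts before Brass Run-through ends → Brass Run-through and Rhythm Warm-up overlap.
Soloist Run-through starts after Brass Run-through ends; Brass Run-through is clear from here.
Soloist Run-through starts after Rhythm Warm-up ends; Rhythm Warm-up is clear from here.
Strings Mixing starts before Soloist Run-through ends → Soloist Run-through and Strings Mixing overlap.
Brass Session starts after Soloist Run-through ends; Soloist Run-through is clear from here.
Brass Session starts after Strings Mixing ends; Strings Mixing is clear from here.
Chamber Tracking starts after Brass Session ends; Brass Session is clear from here.
Brass Block starts before Chamber Tracking ends → Chamber Tracking and Brass Block overlap.
Percussion Tracking starts after Chamber Tracking ends; Chamber Tracking is clear from here.
Percussion Tracking starts after Brass Block ends; Brass Block is clear from here.
Woodwind Block starts before Percussion Tracking ends → Percussion Tracking and Woodwind Block overlap.
Overlapping pairs: Brass Block & Chamber Tracking, Brass Run-through & Rhythm Warm-up, Percussion Tracking & Woodwind Block, Soloist Run-through & Strings Mixing — 4 in total.

4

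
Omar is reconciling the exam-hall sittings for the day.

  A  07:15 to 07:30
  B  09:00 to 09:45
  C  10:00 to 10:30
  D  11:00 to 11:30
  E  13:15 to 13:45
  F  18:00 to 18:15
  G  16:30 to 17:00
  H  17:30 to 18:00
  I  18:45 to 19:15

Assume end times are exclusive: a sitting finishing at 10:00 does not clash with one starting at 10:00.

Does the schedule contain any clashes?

Sorted by start: A, B, C, D, E, G, H, F, I.
B starts after A ends; A is clear from here.
C starts after B ends; B is clear from here.
D starts after C ends; C is clear from here.
E starts after D ends; D is clear from here.
G starts after E ends; E is clear from here.
H starts after G ends; G is clear from here.
F starts exactly when H ends (back-to-back, no overlap); H is clear from here.
I starts after F ends.
Every pair is clear; the schedule has no overlaps.

No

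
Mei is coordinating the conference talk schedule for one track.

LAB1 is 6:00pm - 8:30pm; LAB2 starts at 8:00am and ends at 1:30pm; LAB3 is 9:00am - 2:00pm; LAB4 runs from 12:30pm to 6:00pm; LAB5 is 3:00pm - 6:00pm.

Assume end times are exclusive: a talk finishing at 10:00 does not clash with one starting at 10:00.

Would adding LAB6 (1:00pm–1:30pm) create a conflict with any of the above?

LAB2: starts 8:00am before LAB6 ends 1:30pm, and ends 1:30pm after LAB6 starts 1:00pm → overlap.
LAB3: starts 9:00am before LAB6 ends 1:30pm, and ends 2:00pm after LAB6 starts 1:00pm → overlap.
LAB4: starts 12:30pm before LAB6 ends 1:30pm, and ends 6:00pm after LAB6 starts 1:00pm → overlap.
LAB5: starts 3:00pm at or after LAB6 ends 1:30pm → clear.
LAB1: starts 6:00pm at or after LAB6 ends 1:30pm → clear.
LAB6 overlaps LAB2, LAB3, LAB4.

Yes — it overlaps LAB2, LAB3, LAB4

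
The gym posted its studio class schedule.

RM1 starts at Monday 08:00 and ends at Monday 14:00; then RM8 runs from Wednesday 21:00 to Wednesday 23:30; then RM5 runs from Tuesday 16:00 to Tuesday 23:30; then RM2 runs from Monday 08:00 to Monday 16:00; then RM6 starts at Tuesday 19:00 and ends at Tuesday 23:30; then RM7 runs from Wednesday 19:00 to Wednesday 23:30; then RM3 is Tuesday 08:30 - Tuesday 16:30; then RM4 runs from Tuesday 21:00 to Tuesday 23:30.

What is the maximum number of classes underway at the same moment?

3

Sweep the timeline, counting +1 at each start and −1 at each end (ends before starts at a tie):
Monday 08:00 start RM1 → 1
Monday 08:00 start RM2 → 2
Monday 14:00 end RM1 → 1
Monday 16:00 end RM2 → 0
Tuesday 08:30 start RM3 → 1
Tuesday 16:00 start RM5 → 2
Tuesday 16:30 end RM3 → 1
Tuesday 19:00 start RM6 → 2
Tuesday 21:00 start RM4 → 3
Tuesday 23:30 end RM4 → 2
Tuesday 23:30 end RM5 → 1
Tuesday 23:30 end RM6 → 0
Wednesday 19:00 start RM7 → 1
Wednesday 21:00 start RM8 → 2
Wednesday 23:30 end RM7 → 1
Wednesday 23:30 end RM8 → 0
Peak is 3, at Tuesday 21:00 (RM4, RM5, RM6).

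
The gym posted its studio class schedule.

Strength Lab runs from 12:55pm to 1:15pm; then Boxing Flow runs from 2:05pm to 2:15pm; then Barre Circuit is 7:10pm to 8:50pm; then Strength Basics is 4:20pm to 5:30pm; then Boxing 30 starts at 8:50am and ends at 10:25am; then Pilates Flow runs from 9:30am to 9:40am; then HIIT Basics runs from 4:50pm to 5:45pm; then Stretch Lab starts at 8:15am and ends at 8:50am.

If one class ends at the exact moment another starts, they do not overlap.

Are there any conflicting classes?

Sorted by start: Stretch Lab, Boxing 30, Pilates Flow, Strength Lab, Boxing Flow, Strength Basics, HIIT Basics, Barre Circuit.
Boxing 30 starts exactly when Stretch Lab ends (back-to-back, no overlap); Stretch Lab is clear from here.
Pilates Flow starts before Boxing 30 ends → Boxing 30 and Pilates Flow overlap.
That's a conflict, so the schedule is not conflict-free.

Yes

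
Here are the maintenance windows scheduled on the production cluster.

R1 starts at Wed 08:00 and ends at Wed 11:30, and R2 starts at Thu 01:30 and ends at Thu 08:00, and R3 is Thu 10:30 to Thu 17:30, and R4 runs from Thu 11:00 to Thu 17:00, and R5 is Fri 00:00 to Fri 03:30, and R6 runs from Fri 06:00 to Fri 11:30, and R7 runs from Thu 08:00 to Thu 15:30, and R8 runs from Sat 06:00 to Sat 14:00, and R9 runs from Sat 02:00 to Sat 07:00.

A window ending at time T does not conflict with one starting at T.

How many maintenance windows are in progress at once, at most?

Walk through starts and ends in time order (an end at T is processed before a start at T):
Wed 08:00 start R1 → 1
Wed 11:30 end R1 → 0
Thu 01:30 start R2 → 1
Thu 08:00 end R2 → 0
Thu 08:00 start R7 → 1
Thu 10:30 start R3 → 2
Thu 11:00 start R4 → 3
Thu 15:30 end R7 → 2
Thu 17:00 end R4 → 1
Thu 17:30 end R3 → 0
Fri 00:00 start R5 → 1
Fri 03:30 end R5 → 0
Fri 06:00 start R6 → 1
Fri 11:30 end R6 → 0
Sat 02:00 start R9 → 1
Sat 06:00 start R8 → 2
Sat 07:00 end R9 → 1
Sat 14:00 end R8 → 0
Peak is 3, at Thu 11:00 (R3, R4, R7).

3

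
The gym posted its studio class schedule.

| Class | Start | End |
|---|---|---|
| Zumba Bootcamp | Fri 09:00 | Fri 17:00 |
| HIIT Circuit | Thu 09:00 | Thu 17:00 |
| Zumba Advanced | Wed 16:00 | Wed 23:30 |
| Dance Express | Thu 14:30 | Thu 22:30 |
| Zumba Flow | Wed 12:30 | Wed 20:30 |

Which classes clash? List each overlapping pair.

Check each pair: they overlap iff neither finishes before the other starts.
Sorted by start: Zumba Flow, Zumba Advanced, HIIT Circuit, Dance Express, Zumba Bootcamp.
Zumba Advanced starts before Zumba Flow ends → Zumba Flow and Zumba Advanced overlap.
HIIT Circuit starts after Zumba Flow ends, so Zumba Flow has no further overlaps.
HIIT Circuit starts after Zumba Advanced ends, so Zumba Advanced has no further overlaps.
Dance Express starts before HIIT Circuit ends → HIIT Circuit and Dance Express overlap.
Zumba Bootcamp starts after HIIT Circuit ends.
Zumba Bootcamp starts after Dance Express ends.

Dance Express & HIIT Circuit, Zumba Advanced & Zumba Flow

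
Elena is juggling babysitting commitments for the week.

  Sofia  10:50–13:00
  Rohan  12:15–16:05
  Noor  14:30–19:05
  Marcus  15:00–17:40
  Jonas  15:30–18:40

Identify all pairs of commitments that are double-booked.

Check each pair: they overlap iff neither finishes before the other starts.
Sorted by start: Sofia, Rohan, Noor, Marcus, Jonas.
Rohan starts before Sofia ends → Sofia and Rohan overlap.
Noor starts after Sofia ends, so nothing later overlaps Sofia either.
Noor starts before Rohan ends → Rohan and Noor overlap.
Marcus starts before Rohan ends → Rohan and Marcus overlap.
Jonas starts before Rohan ends → Rohan and Jonas overlap.
Marcus starts before Noor ends → Noor and Marcus overlap.
Jonas starts before Noor ends → Noor and Jonas overlap.
Jonas starts before Marcus ends → Marcus and Jonas overlap.

Jonas & Marcus, Jonas & Noor, Jonas & Rohan, Marcus & Noor, Marcus & Rohan, Noor & Rohan, Rohan & Sofia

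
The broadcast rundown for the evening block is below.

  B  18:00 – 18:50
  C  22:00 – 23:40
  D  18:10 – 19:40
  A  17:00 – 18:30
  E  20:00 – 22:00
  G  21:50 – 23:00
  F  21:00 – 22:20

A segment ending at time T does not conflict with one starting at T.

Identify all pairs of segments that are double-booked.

A & B, A & D, B & D, C & F, C & G, E & F, E & G, F & G

Sorted by start: A, B, D, E, F, G, C.
B starts before A ends → A and B overlap.
D starts before A ends → A and D overlap.
E starts after A ends; A is clear from here.
D starts before B ends → B and D overlap.
E starts after B ends; B is clear from here.
E starts after D ends; D is clear from here.
F starts before E ends → E and F overlap.
G starts before E ends → E and G overlap.
C starts exactly when E ends (back-to-back, no overlap).
G starts before F ends → F and G overlap.
C starts before F ends → F and C overlap.
C starts before G ends → G and C overlap.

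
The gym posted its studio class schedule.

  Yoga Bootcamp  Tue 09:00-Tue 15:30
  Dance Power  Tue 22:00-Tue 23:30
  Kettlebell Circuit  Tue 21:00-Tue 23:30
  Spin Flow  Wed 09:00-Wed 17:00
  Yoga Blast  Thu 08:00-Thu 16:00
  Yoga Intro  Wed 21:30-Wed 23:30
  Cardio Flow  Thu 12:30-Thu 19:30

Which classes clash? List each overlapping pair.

Two intervals overlap when each starts before the other ends.
Sorted by start: Yoga Bootcamp, Kettlebell Circuit, Dance Power, Spin Flow, Yoga Intro, Yoga Blast, Cardio Flow.
Kettlebell Circuit starts after Yoga Bootcamp ends, so nothing later overlaps Yoga Bootcamp either.
Dance Power starts before Kettlebell Circuit ends → Kettlebell Circuit and Dance Power overlap.
Spin Flow starts after Kettlebell Circuit ends, so nothing later overlaps Kettlebell Circuit either.
Spin Flow starts after Dance Power ends, so nothing later overlaps Dance Power either.
Yoga Intro starts after Spin Flow ends, so nothing later overlaps Spin Flow either.
Yoga Blast starts after Yoga Intro ends, so nothing later overlaps Yoga Intro either.
Cardio Flow starts before Yoga Blast ends → Yoga Blast and Cardio Flow overlap.

Cardio Flow & Yoga Blast, Dance Power & Kettlebell Circuit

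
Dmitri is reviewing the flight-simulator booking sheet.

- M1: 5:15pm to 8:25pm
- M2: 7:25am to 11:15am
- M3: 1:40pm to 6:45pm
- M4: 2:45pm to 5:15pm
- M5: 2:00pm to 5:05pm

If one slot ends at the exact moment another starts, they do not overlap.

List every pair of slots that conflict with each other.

M1 & M3, M3 & M4, M3 & M5, M4 & M5

Sorted by start: M2, M3, M5, M4, M1.
M3 starts after M2 ends — done with M2.
M5 starts before M3 ends → M3 and M5 overlap.
M4 starts before M3 ends → M3 and M4 overlap.
M1 starts before M3 ends → M3 and M1 overlap.
M4 starts before M5 ends → M5 and M4 overlap.
M1 starts after M5 ends.
M1 starts exactly when M4 ends (back-to-back, no overlap).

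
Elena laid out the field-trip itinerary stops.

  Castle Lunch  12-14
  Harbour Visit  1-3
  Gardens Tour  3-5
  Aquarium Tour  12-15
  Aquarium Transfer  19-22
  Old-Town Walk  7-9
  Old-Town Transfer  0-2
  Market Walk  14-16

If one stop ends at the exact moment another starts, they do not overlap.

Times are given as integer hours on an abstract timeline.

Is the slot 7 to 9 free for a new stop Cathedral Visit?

Old-Town Transfer: ends 2 at or before Cathedral Visit starts 7 → clear.
Harbour Visit: ends 3 at or before Cathedral Visit starts 7 → clear.
Gardens Tour: ends 5 at or before Cathedral Visit starts 7 → clear.
Old-Town Walk: starts 7 before Cathedral Visit ends 9, and ends 9 after Cathedral Visit starts 7 → overlap.
Aquarium Tour: starts 12 at or after Cathedral Visit ends 9 → clear.
Castle Lunch: starts 12 at or after Cathedral Visit ends 9 → clear.
Market Walk: starts 14 at or after Cathedral Visit ends 9 → clear.
Aquarium Transfer: starts 19 at or after Cathedral Visit ends 9 → clear.
Cathedral Visit overlaps Old-Town Walk.

No — it overlaps Old-Town Walk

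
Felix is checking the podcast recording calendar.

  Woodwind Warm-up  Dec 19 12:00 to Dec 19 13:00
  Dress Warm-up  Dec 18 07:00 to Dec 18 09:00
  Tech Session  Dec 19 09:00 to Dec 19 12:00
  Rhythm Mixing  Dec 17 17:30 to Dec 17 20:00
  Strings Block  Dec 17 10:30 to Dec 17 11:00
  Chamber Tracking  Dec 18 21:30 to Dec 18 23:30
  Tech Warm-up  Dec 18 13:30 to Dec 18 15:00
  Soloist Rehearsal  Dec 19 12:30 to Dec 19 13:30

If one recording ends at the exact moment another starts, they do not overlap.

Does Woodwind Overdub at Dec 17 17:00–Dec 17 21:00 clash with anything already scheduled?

Strings Block: ends Dec 17 11:00 at or before Woodwind Overdub starts Dec 17 17:00 → clear.
Rhythm Mixing: starts Dec 17 17:30 before Woodwind Overdub ends Dec 17 21:00, and ends Dec 17 20:00 after Woodwind Overdub starts Dec 17 17:00 → overlap.
Dress Warm-up: starts Dec 18 07:00 at or after Woodwind Overdub ends Dec 17 21:00 → clear.
Tech Warm-up: starts Dec 18 13:30 at or after Woodwind Overdub ends Dec 17 21:00 → clear.
Chamber Tracking: starts Dec 18 21:30 at or after Woodwind Overdub ends Dec 17 21:00 → clear.
Tech Session: starts Dec 19 09:00 at or after Woodwind Overdub ends Dec 17 21:00 → clear.
Woodwind Warm-up: starts Dec 19 12:00 at or after Woodwind Overdub ends Dec 17 21:00 → clear.
Soloist Rehearsal: starts Dec 19 12:30 at or after Woodwind Overdub ends Dec 17 21:00 → clear.
Woodwind Overdub overlaps Rhythm Mixing.

Yes — it overlaps Rhythm Mixing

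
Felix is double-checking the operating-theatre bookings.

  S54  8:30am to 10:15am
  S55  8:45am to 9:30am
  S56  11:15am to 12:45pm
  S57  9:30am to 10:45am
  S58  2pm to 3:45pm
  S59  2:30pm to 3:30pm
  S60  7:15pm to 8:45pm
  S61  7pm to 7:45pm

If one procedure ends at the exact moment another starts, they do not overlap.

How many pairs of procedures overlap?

4

Sorted by start: S54, S55, S57, S56, S58, S59, S61, S60.
S55 starts before S54 ends → S54 and S55 overlap.
S57 starts before S54 ends → S54 and S57 overlap.
S56 starts after S54 ends — done with S54.
S57 starts exactly when S55 ends (back-to-back, no overlap) — done with S55.
S56 starts after S57 ends — done with S57.
S58 starts after S56 ends — done with S56.
S59 starts before S58 ends → S58 and S59 overlap.
S61 starts after S58 ends — done with S58.
S61 starts after S59 ends — done with S59.
S60 starts before S61 ends → S61 and S60 overlap.
Overlapping pairs: S54 & S55, S54 & S57, S58 & S59, S60 & S61 — 4 in total.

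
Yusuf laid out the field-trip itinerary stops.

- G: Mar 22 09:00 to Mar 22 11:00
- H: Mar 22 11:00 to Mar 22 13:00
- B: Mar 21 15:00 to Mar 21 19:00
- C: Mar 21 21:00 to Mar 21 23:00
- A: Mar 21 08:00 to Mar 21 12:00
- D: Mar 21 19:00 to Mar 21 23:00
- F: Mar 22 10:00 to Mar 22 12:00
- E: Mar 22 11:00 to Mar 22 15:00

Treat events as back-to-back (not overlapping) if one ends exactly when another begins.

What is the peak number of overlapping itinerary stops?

3

Sort all start/end points and keep a running count:
Mar 21 08:00 start A → 1
Mar 21 12:00 end A → 0
Mar 21 15:00 start B → 1
Mar 21 19:00 end B → 0
Mar 21 19:00 start D → 1
Mar 21 21:00 start C → 2
Mar 21 23:00 end C → 1
Mar 21 23:00 end D → 0
Mar 22 09:00 start G → 1
Mar 22 10:00 start F → 2
Mar 22 11:00 end G → 1
Mar 22 11:00 start E → 2
Mar 22 11:00 start H → 3
Mar 22 12:00 end F → 2
Mar 22 13:00 end H → 1
Mar 22 15:00 end E → 0
Peak is 3, at Mar 22 11:00 (E, F, H).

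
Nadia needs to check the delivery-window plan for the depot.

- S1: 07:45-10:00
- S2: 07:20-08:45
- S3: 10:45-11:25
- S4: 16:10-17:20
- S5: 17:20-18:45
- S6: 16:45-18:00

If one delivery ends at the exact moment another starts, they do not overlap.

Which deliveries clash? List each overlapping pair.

Check each pair: they overlap iff neither finishes before the other starts.
Sorted by start: S2, S1, S3, S4, S6, S5.
S1 starts before S2 ends → S2 and S1 overlap.
S3 starts after S2 ends, so nothing later overlaps S2 either.
S3 starts after S1 ends, so nothing later overlaps S1 either.
S4 starts after S3 ends, so nothing later overlaps S3 either.
S6 starts before S4 ends → S4 and S6 overlap.
S5 starts exactly when S4 ends (back-to-back, no overlap).
S5 starts before S6 ends → S6 and S5 overlap.

S1 & S2, S4 & S6, S5 & S6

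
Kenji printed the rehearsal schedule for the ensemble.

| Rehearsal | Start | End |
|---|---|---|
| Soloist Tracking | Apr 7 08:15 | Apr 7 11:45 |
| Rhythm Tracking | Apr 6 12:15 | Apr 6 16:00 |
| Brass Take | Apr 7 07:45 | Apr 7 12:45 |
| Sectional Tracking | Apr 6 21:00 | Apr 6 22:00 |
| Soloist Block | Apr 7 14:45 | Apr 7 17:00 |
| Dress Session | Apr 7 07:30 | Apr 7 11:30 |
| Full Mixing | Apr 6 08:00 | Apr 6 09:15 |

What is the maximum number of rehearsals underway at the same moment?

3

Sweep the timeline, counting +1 at each start and −1 at each end (ends before starts at a tie):
Apr 6 08:00 start Full Mixing → 1
Apr 6 09:15 end Full Mixing → 0
Apr 6 12:15 start Rhythm Tracking → 1
Apr 6 16:00 end Rhythm Tracking → 0
Apr 6 21:00 start Sectional Tracking → 1
Apr 6 22:00 end Sectional Tracking → 0
Apr 7 07:30 start Dress Session → 1
Apr 7 07:45 start Brass Take → 2
Apr 7 08:15 start Soloist Tracking → 3
Apr 7 11:30 end Dress Session → 2
Apr 7 11:45 end Soloist Tracking → 1
Apr 7 12:45 end Brass Take → 0
Apr 7 14:45 start Soloist Block → 1
Apr 7 17:00 end Soloist Block → 0
Peak is 3, at Apr 7 08:15 (Brass Take, Dress Session, Soloist Tracking).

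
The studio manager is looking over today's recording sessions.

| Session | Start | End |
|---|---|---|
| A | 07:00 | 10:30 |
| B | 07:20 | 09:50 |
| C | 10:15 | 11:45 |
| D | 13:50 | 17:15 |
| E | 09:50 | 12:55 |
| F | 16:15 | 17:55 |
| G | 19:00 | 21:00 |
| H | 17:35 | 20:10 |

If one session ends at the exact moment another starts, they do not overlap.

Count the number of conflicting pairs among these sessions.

7

Check each pair: they overlap iff neither finishes before the other starts.
Sorted by start: A, B, E, C, D, F, H, G.
B starts before A ends → A and B overlap.
E starts before A ends → A and E overlap.
C starts before A ends → A and C overlap.
D starts after A ends; A is clear from here.
E starts exactly when B ends (back-to-back, no overlap); B is clear from here.
C starts before E ends → E and C overlap.
D starts after E ends; E is clear from here.
D starts after C ends; C is clear from here.
F starts before D ends → D and F overlap.
H starts after D ends; D is clear from here.
H starts before F ends → F and H overlap.
G starts after F ends.
G starts before H ends → H and G overlap.
Overlapping pairs: A & B, A & C, A & E, C & E, D & F, F & H, G & H — 7 in total.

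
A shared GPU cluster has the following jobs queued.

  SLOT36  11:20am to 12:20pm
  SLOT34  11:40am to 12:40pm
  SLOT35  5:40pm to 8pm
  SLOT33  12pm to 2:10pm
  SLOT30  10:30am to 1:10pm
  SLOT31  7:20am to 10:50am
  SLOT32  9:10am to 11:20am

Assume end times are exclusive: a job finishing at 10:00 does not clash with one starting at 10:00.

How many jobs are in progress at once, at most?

Sweep the timeline, counting +1 at each start and −1 at each end (ends before starts at a tie):
7:20am start SLOT31 → 1
9:10am start SLOT32 → 2
10:30am start SLOT30 → 3
10:50am end SLOT31 → 2
11:20am end SLOT32 → 1
11:20am start SLOT36 → 2
11:40am start SLOT34 → 3
12pm start SLOT33 → 4
12:20pm end SLOT36 → 3
12:40pm end SLOT34 → 2
1:10pm end SLOT30 → 1
2:10pm end SLOT33 → 0
5:40pm start SLOT35 → 1
8pm end SLOT35 → 0
Peak is 4, at 12pm (SLOT30, SLOT33, SLOT34, SLOT36).

4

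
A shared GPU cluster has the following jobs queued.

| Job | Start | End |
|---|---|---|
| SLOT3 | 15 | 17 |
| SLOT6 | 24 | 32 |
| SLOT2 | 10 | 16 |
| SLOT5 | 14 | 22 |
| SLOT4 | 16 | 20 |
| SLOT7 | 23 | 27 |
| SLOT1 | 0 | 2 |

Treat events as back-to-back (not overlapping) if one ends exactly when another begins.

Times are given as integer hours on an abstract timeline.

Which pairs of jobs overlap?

Sorted by start: SLOT1, SLOT2, SLOT5, SLOT3, SLOT4, SLOT7, SLOT6.
SLOT2 starts after SLOT1 ends, so nothing later overlaps SLOT1 either.
SLOT5 starts before SLOT2 ends → SLOT2 and SLOT5 overlap.
SLOT3 starts before SLOT2 ends → SLOT2 and SLOT3 overlap.
SLOT4 starts exactly when SLOT2 ends (back-to-back, no overlap), so nothing later overlaps SLOT2 either.
SLOT3 starts before SLOT5 ends → SLOT5 and SLOT3 overlap.
SLOT4 starts before SLOT5 ends → SLOT5 and SLOT4 overlap.
SLOT7 starts after SLOT5 ends, so nothing later overlaps SLOT5 either.
SLOT4 starts before SLOT3 ends → SLOT3 and SLOT4 overlap.
SLOT7 starts after SLOT3 ends, so nothing later overlaps SLOT3 either.
SLOT7 starts after SLOT4 ends, so nothing later overlaps SLOT4 either.
SLOT6 starts before SLOT7 ends → SLOT7 and SLOT6 overlap.

SLOT2 & SLOT3, SLOT2 & SLOT5, SLOT3 & SLOT4, SLOT3 & SLOT5, SLOT4 & SLOT5, SLOT6 & SLOT7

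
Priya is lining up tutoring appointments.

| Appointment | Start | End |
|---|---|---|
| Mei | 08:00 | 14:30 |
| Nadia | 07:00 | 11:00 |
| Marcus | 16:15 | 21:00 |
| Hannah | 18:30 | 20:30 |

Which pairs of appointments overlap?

Two intervals overlap when each starts before the other ends.
Sorted by start: Nadia, Mei, Marcus, Hannah.
Mei starts before Nadia ends → Nadia and Mei overlap.
Marcus starts after Nadia ends, so nothing later overlaps Nadia either.
Marcus starts after Mei ends, so nothing later overlaps Mei either.
Hannah starts before Marcus ends → Marcus and Hannah overlap.

Hannah & Marcus, Mei & Nadia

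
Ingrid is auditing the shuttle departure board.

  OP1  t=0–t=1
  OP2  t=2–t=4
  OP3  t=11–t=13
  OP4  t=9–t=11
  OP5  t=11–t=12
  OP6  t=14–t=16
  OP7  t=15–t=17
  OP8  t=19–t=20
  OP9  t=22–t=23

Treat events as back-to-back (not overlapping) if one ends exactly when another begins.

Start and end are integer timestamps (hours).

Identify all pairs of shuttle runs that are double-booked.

Two intervals overlap when each starts before the other ends.
Sorted by start: OP1, OP2, OP4, OP3, OP5, OP6, OP7, OP8, OP9.
OP2 starts after OP1 ends; OP1 is clear from here.
OP4 starts after OP2 ends; OP2 is clear from here.
OP3 starts exactly when OP4 ends (back-to-back, no overlap); OP4 is clear from here.
OP5 starts before OP3 ends → OP3 and OP5 overlap.
OP6 starts after OP3 ends; OP3 is clear from here.
OP6 starts after OP5 ends; OP5 is clear from here.
OP7 starts before OP6 ends → OP6 and OP7 overlap.
OP8 starts after OP6 ends; OP6 is clear from here.
OP8 starts after OP7 ends; OP7 is clear from here.
OP9 starts after OP8 ends.

OP3 & OP5, OP6 & OP7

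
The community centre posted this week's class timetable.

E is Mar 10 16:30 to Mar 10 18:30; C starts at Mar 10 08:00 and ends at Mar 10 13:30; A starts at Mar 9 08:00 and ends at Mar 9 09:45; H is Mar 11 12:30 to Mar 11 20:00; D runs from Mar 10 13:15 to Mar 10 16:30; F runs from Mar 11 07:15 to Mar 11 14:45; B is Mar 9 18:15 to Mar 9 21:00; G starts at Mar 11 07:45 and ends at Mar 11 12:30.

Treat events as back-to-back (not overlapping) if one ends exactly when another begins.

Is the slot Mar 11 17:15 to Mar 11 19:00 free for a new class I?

No — it overlaps H

A: ends Mar 9 09:45 at or before I starts Mar 11 17:15 → clear.
B: ends Mar 9 21:00 at or before I starts Mar 11 17:15 → clear.
C: ends Mar 10 13:30 at or before I starts Mar 11 17:15 → clear.
D: ends Mar 10 16:30 at or before I starts Mar 11 17:15 → clear.
E: ends Mar 10 18:30 at or before I starts Mar 11 17:15 → clear.
F: ends Mar 11 14:45 at or before I starts Mar 11 17:15 → clear.
G: ends Mar 11 12:30 at or before I starts Mar 11 17:15 → clear.
H: starts Mar 11 12:30 before I ends Mar 11 19:00, and ends Mar 11 20:00 after I starts Mar 11 17:15 → overlap.
I overlaps H.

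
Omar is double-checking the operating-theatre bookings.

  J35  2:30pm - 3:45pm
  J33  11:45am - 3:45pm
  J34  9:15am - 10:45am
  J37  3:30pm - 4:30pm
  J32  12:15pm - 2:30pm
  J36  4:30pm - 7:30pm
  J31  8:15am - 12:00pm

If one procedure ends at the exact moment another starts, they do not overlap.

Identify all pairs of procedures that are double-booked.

Check each pair: they overlap iff neither finishes before the other starts.
Sorted by start: J31, J34, J33, J32, J35, J37, J36.
J34 starts before J31 ends → J31 and J34 overlap.
J33 starts before J31 ends → J31 and J33 overlap.
J32 starts after J31 ends — done with J31.
J33 starts after J34 ends — done with J34.
J32 starts before J33 ends → J33 and J32 overlap.
J35 starts before J33 ends → J33 and J35 overlap.
J37 starts before J33 ends → J33 and J37 overlap.
J36 starts after J33 ends.
J35 starts exactly when J32 ends (back-to-back, no overlap) — done with J32.
J37 starts before J35 ends → J35 and J37 overlap.
J36 starts after J35 ends.
J36 starts exactly when J37 ends (back-to-back, no overlap).

J31 & J33, J31 & J34, J32 & J33, J33 & J35, J33 & J37, J35 & J37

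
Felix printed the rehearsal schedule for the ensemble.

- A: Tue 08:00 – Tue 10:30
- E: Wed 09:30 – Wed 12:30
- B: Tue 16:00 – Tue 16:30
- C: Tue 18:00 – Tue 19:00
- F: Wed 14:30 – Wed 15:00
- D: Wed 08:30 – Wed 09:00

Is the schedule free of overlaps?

Yes

Sorted by start: A, B, C, D, E, F.
B starts after A ends — done with A.
C starts after B ends — done with B.
D starts after C ends — done with C.
E starts after D ends — done with D.
F starts after E ends.
Every pair is clear; the schedule has no overlaps.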